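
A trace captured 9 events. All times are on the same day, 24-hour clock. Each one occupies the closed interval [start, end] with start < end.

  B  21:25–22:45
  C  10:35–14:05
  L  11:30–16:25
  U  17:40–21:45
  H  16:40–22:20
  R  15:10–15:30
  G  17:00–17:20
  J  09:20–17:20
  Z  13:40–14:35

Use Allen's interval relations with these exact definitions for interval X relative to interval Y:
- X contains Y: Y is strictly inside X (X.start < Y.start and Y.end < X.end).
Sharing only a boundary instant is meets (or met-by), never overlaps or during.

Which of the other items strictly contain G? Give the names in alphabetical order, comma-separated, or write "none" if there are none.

H

Target G = [17:00, 17:20].
B [21:25, 22:45] → after → no.
C [10:35, 14:05] → before → no.
H [16:40, 22:20] → contains → yes.
J [09:20, 17:20] → finished-by → no.
L [11:30, 16:25] → before → no.
R [15:10, 15:30] → before → no.
U [17:40, 21:45] → after → no.
Z [13:40, 14:35] → before → no.
Result: H.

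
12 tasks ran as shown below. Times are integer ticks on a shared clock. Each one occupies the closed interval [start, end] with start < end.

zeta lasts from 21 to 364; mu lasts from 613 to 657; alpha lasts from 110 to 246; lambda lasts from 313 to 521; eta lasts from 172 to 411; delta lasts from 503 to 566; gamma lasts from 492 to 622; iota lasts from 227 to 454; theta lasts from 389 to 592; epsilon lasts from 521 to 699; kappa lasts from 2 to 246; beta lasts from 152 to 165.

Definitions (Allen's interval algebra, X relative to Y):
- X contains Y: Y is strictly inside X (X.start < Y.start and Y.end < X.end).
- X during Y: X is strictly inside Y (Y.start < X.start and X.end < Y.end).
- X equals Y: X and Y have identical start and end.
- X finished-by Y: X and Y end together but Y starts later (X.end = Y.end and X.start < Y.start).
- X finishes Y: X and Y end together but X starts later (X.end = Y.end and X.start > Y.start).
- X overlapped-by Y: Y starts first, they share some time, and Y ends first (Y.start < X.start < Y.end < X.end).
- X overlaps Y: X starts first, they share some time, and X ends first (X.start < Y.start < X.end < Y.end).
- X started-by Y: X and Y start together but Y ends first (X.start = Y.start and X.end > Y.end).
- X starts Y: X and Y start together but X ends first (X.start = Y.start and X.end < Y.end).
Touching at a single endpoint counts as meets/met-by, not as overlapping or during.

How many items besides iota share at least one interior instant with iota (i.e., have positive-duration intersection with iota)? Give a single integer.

6

Target iota = [227, 454].
alpha [110, 246] → overlaps → counts.
beta [152, 165] → before → no.
delta [503, 566] → after → no.
epsilon [521, 699] → after → no.
eta [172, 411] → overlaps → counts.
gamma [492, 622] → after → no.
kappa [2, 246] → overlaps → counts.
lambda [313, 521] → overlapped-by → counts.
mu [613, 657] → after → no.
theta [389, 592] → overlapped-by → counts.
zeta [21, 364] → overlaps → counts.
Total: 6.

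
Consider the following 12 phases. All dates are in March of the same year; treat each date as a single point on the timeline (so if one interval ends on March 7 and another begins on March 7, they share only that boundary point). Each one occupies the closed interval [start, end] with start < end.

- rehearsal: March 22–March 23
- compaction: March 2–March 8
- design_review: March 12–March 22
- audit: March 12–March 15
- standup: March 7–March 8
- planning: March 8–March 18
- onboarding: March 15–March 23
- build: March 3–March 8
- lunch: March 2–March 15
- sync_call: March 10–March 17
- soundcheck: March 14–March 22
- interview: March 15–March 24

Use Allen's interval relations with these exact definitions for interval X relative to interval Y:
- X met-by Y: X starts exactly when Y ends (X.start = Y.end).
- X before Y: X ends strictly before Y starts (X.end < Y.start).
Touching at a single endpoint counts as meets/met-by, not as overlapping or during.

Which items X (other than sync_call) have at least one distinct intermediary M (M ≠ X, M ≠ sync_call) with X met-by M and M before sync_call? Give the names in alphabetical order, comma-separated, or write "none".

planning

Target sync_call = [March 10, March 17].
Intermediaries M with M before sync_call: build, compaction, standup.
Via build — items with X met-by build: planning.
Via compaction — items with X met-by compaction: planning.
Via standup — items with X met-by standup: planning.
Union: planning.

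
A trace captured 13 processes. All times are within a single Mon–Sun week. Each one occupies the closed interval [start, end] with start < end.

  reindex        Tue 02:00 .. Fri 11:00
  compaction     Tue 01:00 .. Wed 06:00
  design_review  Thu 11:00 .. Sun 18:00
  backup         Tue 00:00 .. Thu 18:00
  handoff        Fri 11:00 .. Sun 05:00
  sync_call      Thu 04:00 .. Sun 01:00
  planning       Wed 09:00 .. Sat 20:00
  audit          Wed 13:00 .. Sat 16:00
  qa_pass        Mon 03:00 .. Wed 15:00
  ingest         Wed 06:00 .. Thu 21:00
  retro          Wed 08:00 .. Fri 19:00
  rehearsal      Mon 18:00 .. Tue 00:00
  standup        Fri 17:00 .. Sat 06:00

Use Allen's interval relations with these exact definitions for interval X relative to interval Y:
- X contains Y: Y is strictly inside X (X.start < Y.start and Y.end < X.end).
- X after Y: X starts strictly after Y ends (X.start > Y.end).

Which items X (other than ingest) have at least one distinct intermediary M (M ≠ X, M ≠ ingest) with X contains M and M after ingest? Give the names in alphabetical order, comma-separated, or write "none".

audit, design_review, handoff, planning, sync_call

Target ingest = [Wed 06:00, Thu 21:00].
Intermediaries M with M after ingest: handoff, standup.
Via handoff — items with X contains handoff: design_review.
Via standup — items with X contains standup: audit, design_review, handoff, planning, sync_call.
Union: audit, design_review, handoff, planning, sync_call.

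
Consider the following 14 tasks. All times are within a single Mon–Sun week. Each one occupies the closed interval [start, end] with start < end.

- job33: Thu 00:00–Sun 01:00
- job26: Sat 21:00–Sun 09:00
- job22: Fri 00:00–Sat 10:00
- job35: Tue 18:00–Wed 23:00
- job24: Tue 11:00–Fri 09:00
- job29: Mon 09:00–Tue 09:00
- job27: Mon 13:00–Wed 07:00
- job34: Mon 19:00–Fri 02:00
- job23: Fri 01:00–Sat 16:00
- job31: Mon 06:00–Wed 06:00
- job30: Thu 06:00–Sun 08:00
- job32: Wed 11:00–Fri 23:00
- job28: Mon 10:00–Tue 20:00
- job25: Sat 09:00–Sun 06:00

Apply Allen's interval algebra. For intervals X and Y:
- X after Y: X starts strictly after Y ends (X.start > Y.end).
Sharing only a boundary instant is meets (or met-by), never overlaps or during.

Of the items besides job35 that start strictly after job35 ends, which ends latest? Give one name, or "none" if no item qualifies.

job26

Target job35 = [Tue 18:00, Wed 23:00].
job22 [Fri 00:00, Sat 10:00] → after → candidate.
job23 [Fri 01:00, Sat 16:00] → after → candidate.
job24 [Tue 11:00, Fri 09:00] → contains → excluded.
job25 [Sat 09:00, Sun 06:00] → after → candidate.
job26 [Sat 21:00, Sun 09:00] → after → candidate.
job27 [Mon 13:00, Wed 07:00] → overlaps → excluded.
job28 [Mon 10:00, Tue 20:00] → overlaps → excluded.
job29 [Mon 09:00, Tue 09:00] → before → excluded.
job30 [Thu 06:00, Sun 08:00] → after → candidate.
job31 [Mon 06:00, Wed 06:00] → overlaps → excluded.
job32 [Wed 11:00, Fri 23:00] → overlapped-by → excluded.
job33 [Thu 00:00, Sun 01:00] → after → candidate.
job34 [Mon 19:00, Fri 02:00] → contains → excluded.
Among candidates, latest end is Sun 09:00 → job26.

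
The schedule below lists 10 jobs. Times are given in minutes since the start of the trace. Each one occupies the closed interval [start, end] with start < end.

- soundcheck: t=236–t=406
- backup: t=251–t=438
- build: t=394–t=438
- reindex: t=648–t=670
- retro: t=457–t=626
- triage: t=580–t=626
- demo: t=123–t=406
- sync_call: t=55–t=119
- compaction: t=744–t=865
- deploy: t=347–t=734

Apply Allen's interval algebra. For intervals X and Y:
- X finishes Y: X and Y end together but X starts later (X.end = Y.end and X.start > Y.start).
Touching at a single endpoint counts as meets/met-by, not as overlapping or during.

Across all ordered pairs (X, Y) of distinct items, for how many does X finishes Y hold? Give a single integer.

Checking all 90 ordered pairs for relation 'finishes'; matching pairs in alphabetical order:
(build, backup): build finishes backup ✓
(soundcheck, demo): soundcheck finishes demo ✓
(triage, retro): triage finishes retro ✓
Count: 3.

3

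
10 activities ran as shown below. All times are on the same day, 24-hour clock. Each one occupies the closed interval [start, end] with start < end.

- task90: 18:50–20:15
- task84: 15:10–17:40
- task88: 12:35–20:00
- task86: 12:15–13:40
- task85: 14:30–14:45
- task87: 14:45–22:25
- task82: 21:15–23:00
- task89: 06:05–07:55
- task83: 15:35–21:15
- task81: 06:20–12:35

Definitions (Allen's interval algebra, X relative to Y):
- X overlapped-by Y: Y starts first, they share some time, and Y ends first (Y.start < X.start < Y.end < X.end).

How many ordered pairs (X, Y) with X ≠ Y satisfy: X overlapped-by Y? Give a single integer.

Checking all 90 ordered pairs for relation 'overlapped-by'; matching pairs in alphabetical order:
(task81, task89): task81 overlapped-by task89 ✓
(task82, task87): task82 overlapped-by task87 ✓
(task83, task84): task83 overlapped-by task84 ✓
(task83, task88): task83 overlapped-by task88 ✓
(task86, task81): task86 overlapped-by task81 ✓
(task87, task88): task87 overlapped-by task88 ✓
(task88, task86): task88 overlapped-by task86 ✓
(task90, task88): task90 overlapped-by task88 ✓
Count: 8.

8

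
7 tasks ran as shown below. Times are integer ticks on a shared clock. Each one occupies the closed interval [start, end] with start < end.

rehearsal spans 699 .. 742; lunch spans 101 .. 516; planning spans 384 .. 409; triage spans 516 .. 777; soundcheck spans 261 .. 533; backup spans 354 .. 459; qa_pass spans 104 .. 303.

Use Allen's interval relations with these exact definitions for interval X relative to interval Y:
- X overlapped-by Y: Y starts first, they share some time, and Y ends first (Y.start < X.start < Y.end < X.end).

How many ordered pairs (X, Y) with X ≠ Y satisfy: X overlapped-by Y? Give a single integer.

Checking all 42 ordered pairs for relation 'overlapped-by'; matching pairs in alphabetical order:
(soundcheck, lunch): soundcheck overlapped-by lunch ✓
(soundcheck, qa_pass): soundcheck overlapped-by qa_pass ✓
(triage, soundcheck): triage overlapped-by soundcheck ✓
Count: 3.

3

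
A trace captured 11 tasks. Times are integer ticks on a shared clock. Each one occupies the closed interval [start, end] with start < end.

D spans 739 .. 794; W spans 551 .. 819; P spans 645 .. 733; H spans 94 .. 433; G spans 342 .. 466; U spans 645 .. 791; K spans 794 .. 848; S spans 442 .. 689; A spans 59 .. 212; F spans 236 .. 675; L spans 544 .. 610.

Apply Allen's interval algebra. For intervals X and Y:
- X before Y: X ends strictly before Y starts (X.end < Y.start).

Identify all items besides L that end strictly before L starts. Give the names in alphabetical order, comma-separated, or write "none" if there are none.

Target L = [544, 610].
A [59, 212] → before → yes.
D [739, 794] → after → no.
F [236, 675] → contains → no.
G [342, 466] → before → yes.
H [94, 433] → before → yes.
K [794, 848] → after → no.
P [645, 733] → after → no.
S [442, 689] → contains → no.
U [645, 791] → after → no.
W [551, 819] → overlapped-by → no.
Result: A, G, H.

A, G, H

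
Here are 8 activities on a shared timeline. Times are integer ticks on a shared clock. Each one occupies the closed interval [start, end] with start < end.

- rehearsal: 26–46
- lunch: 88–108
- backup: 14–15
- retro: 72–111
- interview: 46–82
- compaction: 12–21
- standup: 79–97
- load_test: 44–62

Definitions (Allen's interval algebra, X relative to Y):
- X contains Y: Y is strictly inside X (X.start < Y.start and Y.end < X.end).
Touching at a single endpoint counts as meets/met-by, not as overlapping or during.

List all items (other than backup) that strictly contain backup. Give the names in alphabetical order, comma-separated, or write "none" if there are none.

Target backup = [14, 15].
compaction [12, 21] → contains → yes.
interview [46, 82] → after → no.
load_test [44, 62] → after → no.
lunch [88, 108] → after → no.
rehearsal [26, 46] → after → no.
retro [72, 111] → after → no.
standup [79, 97] → after → no.
Result: compaction.

compaction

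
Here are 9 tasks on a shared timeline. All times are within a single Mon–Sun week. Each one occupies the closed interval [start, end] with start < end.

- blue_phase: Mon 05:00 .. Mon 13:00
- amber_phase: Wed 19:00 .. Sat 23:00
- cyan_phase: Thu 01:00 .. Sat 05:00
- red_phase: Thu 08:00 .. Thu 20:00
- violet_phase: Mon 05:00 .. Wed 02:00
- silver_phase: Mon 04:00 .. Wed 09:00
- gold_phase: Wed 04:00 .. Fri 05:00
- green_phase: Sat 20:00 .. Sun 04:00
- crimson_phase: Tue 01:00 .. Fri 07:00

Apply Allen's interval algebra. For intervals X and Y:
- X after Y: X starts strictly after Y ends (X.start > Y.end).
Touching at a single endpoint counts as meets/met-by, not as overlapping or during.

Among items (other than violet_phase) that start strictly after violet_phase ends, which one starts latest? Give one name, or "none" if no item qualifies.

Target violet_phase = [Mon 05:00, Wed 02:00].
amber_phase [Wed 19:00, Sat 23:00] → after → candidate.
blue_phase [Mon 05:00, Mon 13:00] → starts → excluded.
crimson_phase [Tue 01:00, Fri 07:00] → overlapped-by → excluded.
cyan_phase [Thu 01:00, Sat 05:00] → after → candidate.
gold_phase [Wed 04:00, Fri 05:00] → after → candidate.
green_phase [Sat 20:00, Sun 04:00] → after → candidate.
red_phase [Thu 08:00, Thu 20:00] → after → candidate.
silver_phase [Mon 04:00, Wed 09:00] → contains → excluded.
Among candidates, latest start is Sat 20:00 → green_phase.

green_phase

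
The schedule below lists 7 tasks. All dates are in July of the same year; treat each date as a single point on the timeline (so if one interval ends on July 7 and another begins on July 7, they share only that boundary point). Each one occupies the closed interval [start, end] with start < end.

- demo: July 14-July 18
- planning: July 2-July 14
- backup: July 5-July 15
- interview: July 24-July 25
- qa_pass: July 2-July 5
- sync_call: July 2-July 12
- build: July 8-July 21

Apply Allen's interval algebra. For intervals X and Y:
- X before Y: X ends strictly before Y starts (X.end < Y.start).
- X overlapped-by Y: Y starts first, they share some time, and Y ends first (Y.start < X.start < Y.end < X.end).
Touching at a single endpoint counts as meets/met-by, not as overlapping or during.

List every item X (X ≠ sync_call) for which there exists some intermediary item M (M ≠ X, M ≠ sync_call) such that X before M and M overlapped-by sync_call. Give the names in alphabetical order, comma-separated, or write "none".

Target sync_call = [July 2, July 12].
Intermediaries M with M overlapped-by sync_call: backup, build.
Via backup — items with X before backup: none.
Via build — items with X before build: qa_pass.
Union: qa_pass.

qa_pass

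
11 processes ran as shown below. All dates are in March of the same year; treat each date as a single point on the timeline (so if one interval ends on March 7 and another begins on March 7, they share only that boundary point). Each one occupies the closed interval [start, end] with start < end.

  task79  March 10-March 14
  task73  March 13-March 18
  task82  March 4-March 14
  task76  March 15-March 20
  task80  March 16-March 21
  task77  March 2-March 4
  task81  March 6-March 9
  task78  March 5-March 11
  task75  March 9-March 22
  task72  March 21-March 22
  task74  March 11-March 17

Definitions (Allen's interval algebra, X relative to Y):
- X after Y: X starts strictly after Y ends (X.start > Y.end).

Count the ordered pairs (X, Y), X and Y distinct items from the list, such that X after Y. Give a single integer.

28

Checking all 110 ordered pairs for relation 'after'; matching pairs in alphabetical order:
(task72, task73): task72 after task73 ✓
(task72, task74): task72 after task74 ✓
(task72, task76): task72 after task76 ✓
(task72, task77): task72 after task77 ✓
(task72, task78): task72 after task78 ✓
(task72, task79): task72 after task79 ✓
(task72, task81): task72 after task81 ✓
(task72, task82): task72 after task82 ✓
(task73, task77): task73 after task77 ✓
(task73, task78): task73 after task78 ✓
(task73, task81): task73 after task81 ✓
(task74, task77): task74 after task77 ✓
(task74, task81): task74 after task81 ✓
(task75, task77): task75 after task77 ✓
(task76, task77): task76 after task77 ✓
(task76, task78): task76 after task78 ✓
(task76, task79): task76 after task79 ✓
(task76, task81): task76 after task81 ✓
(task76, task82): task76 after task82 ✓
(task78, task77): task78 after task77 ✓
(task79, task77): task79 after task77 ✓
(task79, task81): task79 after task81 ✓
(task80, task77): task80 after task77 ✓
(task80, task78): task80 after task78 ✓
... plus 4 further pairs not listed.
Count: 28.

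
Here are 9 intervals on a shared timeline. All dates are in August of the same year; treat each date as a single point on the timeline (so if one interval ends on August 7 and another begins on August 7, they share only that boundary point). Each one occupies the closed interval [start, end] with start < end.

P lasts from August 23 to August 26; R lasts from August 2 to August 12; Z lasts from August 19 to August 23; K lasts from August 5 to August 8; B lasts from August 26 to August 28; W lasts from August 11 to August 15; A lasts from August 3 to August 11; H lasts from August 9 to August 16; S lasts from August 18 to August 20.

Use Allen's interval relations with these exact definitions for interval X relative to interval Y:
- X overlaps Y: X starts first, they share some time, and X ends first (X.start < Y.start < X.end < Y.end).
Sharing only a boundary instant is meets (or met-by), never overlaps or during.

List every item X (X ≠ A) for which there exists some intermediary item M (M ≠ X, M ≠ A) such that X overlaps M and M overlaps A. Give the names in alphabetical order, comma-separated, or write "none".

none

Target A = [August 3, August 11].
Intermediaries M with M overlaps A: none.
Union: none.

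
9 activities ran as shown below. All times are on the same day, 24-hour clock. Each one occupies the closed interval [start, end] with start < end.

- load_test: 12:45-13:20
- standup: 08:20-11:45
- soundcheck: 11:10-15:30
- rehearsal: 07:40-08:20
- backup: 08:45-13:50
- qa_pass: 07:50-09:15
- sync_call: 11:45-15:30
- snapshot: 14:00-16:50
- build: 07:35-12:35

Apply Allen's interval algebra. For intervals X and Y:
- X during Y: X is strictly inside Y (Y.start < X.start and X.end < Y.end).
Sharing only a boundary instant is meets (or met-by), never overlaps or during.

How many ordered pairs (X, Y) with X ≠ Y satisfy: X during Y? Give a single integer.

Checking all 72 ordered pairs for relation 'during'; matching pairs in alphabetical order:
(load_test, backup): load_test during backup ✓
(load_test, soundcheck): load_test during soundcheck ✓
(load_test, sync_call): load_test during sync_call ✓
(qa_pass, build): qa_pass during build ✓
(rehearsal, build): rehearsal during build ✓
(standup, build): standup during build ✓
Count: 6.

6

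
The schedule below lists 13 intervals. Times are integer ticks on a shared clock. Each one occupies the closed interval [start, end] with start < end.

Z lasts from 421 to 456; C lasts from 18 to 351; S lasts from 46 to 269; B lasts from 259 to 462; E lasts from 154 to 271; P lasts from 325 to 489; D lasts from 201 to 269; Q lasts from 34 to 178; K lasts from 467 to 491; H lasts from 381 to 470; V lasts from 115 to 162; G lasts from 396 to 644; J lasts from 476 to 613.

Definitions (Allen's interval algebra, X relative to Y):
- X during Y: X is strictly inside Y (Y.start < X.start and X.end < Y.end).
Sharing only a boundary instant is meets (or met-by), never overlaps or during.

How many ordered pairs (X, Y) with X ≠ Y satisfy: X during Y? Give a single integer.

15

Checking all 156 ordered pairs for relation 'during'; matching pairs in alphabetical order:
(D, C): D during C ✓
(D, E): D during E ✓
(E, C): E during C ✓
(H, P): H during P ✓
(J, G): J during G ✓
(K, G): K during G ✓
(Q, C): Q during C ✓
(S, C): S during C ✓
(V, C): V during C ✓
(V, Q): V during Q ✓
(V, S): V during S ✓
(Z, B): Z during B ✓
(Z, G): Z during G ✓
(Z, H): Z during H ✓
(Z, P): Z during P ✓
Count: 15.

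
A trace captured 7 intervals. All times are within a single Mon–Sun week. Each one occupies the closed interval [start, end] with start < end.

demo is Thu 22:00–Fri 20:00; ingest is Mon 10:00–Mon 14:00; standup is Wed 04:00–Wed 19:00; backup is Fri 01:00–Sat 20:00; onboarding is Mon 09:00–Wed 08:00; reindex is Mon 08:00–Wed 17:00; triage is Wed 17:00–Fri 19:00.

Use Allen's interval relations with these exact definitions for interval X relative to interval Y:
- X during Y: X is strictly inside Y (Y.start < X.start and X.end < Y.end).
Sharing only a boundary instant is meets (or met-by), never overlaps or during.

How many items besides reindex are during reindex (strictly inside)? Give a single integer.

2

Target reindex = [Mon 08:00, Wed 17:00].
backup [Fri 01:00, Sat 20:00] → after → no.
demo [Thu 22:00, Fri 20:00] → after → no.
ingest [Mon 10:00, Mon 14:00] → during → counts.
onboarding [Mon 09:00, Wed 08:00] → during → counts.
standup [Wed 04:00, Wed 19:00] → overlapped-by → no.
triage [Wed 17:00, Fri 19:00] → met-by → no.
Total: 2.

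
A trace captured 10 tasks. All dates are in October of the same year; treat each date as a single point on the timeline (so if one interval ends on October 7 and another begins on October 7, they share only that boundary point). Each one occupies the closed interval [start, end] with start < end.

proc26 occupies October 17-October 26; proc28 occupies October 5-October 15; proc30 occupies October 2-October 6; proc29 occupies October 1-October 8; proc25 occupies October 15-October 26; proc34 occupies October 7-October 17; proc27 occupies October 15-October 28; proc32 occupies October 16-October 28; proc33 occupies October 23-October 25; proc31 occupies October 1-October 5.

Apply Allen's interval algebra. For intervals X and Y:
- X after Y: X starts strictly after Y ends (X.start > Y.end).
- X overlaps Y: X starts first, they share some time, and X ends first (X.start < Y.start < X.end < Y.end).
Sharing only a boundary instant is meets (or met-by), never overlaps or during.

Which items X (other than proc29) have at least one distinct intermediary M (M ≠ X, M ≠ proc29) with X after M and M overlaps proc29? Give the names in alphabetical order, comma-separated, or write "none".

none

Target proc29 = [October 1, October 8].
Intermediaries M with M overlaps proc29: none.
Union: none.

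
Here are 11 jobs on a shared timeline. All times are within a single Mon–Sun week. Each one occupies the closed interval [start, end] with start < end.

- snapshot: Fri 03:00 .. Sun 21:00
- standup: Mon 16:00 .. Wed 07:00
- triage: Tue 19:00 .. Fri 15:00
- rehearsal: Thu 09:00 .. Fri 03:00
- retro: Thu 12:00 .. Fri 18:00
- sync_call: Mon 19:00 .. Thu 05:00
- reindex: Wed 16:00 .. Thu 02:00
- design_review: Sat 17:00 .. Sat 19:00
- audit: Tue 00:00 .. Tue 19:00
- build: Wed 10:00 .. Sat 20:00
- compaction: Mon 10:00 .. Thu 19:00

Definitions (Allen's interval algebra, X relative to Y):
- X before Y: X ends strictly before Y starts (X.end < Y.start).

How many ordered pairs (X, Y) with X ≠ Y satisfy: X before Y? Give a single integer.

25

Checking all 110 ordered pairs for relation 'before'; matching pairs in alphabetical order:
(audit, build): audit before build ✓
(audit, design_review): audit before design_review ✓
(audit, rehearsal): audit before rehearsal ✓
(audit, reindex): audit before reindex ✓
(audit, retro): audit before retro ✓
(audit, snapshot): audit before snapshot ✓
(compaction, design_review): compaction before design_review ✓
(compaction, snapshot): compaction before snapshot ✓
(rehearsal, design_review): rehearsal before design_review ✓
(reindex, design_review): reindex before design_review ✓
(reindex, rehearsal): reindex before rehearsal ✓
(reindex, retro): reindex before retro ✓
(reindex, snapshot): reindex before snapshot ✓
(retro, design_review): retro before design_review ✓
(standup, build): standup before build ✓
(standup, design_review): standup before design_review ✓
(standup, rehearsal): standup before rehearsal ✓
(standup, reindex): standup before reindex ✓
(standup, retro): standup before retro ✓
(standup, snapshot): standup before snapshot ✓
(sync_call, design_review): sync_call before design_review ✓
(sync_call, rehearsal): sync_call before rehearsal ✓
(sync_call, retro): sync_call before retro ✓
(sync_call, snapshot): sync_call before snapshot ✓
... plus 1 further pairs not listed.
Count: 25.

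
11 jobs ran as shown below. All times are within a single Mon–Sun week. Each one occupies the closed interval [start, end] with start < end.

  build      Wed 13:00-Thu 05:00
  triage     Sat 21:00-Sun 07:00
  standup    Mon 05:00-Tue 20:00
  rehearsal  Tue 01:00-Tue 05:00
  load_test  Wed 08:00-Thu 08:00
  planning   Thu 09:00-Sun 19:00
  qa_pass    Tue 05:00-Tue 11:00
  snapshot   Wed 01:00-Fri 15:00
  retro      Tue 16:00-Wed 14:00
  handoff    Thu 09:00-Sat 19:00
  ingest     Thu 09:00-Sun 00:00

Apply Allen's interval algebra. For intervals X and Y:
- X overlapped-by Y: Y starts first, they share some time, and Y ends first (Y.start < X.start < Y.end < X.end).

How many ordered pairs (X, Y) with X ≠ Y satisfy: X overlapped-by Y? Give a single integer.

8

Checking all 110 ordered pairs for relation 'overlapped-by'; matching pairs in alphabetical order:
(build, retro): build overlapped-by retro ✓
(handoff, snapshot): handoff overlapped-by snapshot ✓
(ingest, snapshot): ingest overlapped-by snapshot ✓
(load_test, retro): load_test overlapped-by retro ✓
(planning, snapshot): planning overlapped-by snapshot ✓
(retro, standup): retro overlapped-by standup ✓
(snapshot, retro): snapshot overlapped-by retro ✓
(triage, ingest): triage overlapped-by ingest ✓
Count: 8.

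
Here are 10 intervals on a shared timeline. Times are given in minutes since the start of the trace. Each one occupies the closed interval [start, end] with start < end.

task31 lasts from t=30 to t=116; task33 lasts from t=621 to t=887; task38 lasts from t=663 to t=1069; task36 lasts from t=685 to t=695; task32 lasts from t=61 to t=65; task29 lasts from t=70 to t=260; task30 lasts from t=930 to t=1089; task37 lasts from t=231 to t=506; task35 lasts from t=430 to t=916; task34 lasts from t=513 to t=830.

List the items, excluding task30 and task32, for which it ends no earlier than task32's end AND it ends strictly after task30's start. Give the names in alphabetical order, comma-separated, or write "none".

Conditions: its end is no earlier than task32's end (X.end >= t=65) AND its end is strictly after task30's start (X.end > t=930).
task29: end t=260 >= t=65? ✓; end t=260 > t=930? ✗ → no.
task31: end t=116 >= t=65? ✓; end t=116 > t=930? ✗ → no.
task33: end t=887 >= t=65? ✓; end t=887 > t=930? ✗ → no.
task34: end t=830 >= t=65? ✓; end t=830 > t=930? ✗ → no.
task35: end t=916 >= t=65? ✓; end t=916 > t=930? ✗ → no.
task36: end t=695 >= t=65? ✓; end t=695 > t=930? ✗ → no.
task37: end t=506 >= t=65? ✓; end t=506 > t=930? ✗ → no.
task38: end t=1069 >= t=65? ✓; end t=1069 > t=930? ✓ → yes.
Result: task38.

task38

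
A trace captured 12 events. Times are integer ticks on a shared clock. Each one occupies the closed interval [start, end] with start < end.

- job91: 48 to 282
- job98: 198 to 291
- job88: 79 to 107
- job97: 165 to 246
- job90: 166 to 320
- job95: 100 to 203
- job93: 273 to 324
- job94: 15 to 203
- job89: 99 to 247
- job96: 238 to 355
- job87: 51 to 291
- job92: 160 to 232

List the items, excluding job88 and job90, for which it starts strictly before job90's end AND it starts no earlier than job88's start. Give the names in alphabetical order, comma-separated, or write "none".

job89, job92, job93, job95, job96, job97, job98

Conditions: its start is strictly before job90's end (X.start < 320) AND its start is no earlier than job88's start (X.start >= 79).
job87: start 51 < 320? ✓; start 51 >= 79? ✗ → no.
job89: start 99 < 320? ✓; start 99 >= 79? ✓ → yes.
job91: start 48 < 320? ✓; start 48 >= 79? ✗ → no.
job92: start 160 < 320? ✓; start 160 >= 79? ✓ → yes.
job93: start 273 < 320? ✓; start 273 >= 79? ✓ → yes.
job94: start 15 < 320? ✓; start 15 >= 79? ✗ → no.
job95: start 100 < 320? ✓; start 100 >= 79? ✓ → yes.
job96: start 238 < 320? ✓; start 238 >= 79? ✓ → yes.
job97: start 165 < 320? ✓; start 165 >= 79? ✓ → yes.
job98: start 198 < 320? ✓; start 198 >= 79? ✓ → yes.
Result: job89, job92, job93, job95, job96, job97, job98.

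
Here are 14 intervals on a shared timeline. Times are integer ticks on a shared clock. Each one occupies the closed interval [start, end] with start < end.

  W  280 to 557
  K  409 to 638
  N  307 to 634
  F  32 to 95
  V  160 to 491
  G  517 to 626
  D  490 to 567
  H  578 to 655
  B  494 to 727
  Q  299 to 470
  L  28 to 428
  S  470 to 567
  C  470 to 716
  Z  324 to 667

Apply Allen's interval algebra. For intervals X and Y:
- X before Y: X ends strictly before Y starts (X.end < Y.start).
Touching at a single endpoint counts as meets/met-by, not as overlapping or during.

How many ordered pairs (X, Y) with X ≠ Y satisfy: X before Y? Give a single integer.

28

Checking all 182 ordered pairs for relation 'before'; matching pairs in alphabetical order:
(D, H): D before H ✓
(F, B): F before B ✓
(F, C): F before C ✓
(F, D): F before D ✓
(F, G): F before G ✓
(F, H): F before H ✓
(F, K): F before K ✓
(F, N): F before N ✓
(F, Q): F before Q ✓
(F, S): F before S ✓
(F, V): F before V ✓
(F, W): F before W ✓
(F, Z): F before Z ✓
(L, B): L before B ✓
(L, C): L before C ✓
(L, D): L before D ✓
(L, G): L before G ✓
(L, H): L before H ✓
(L, S): L before S ✓
(Q, B): Q before B ✓
(Q, D): Q before D ✓
(Q, G): Q before G ✓
(Q, H): Q before H ✓
(S, H): S before H ✓
... plus 4 further pairs not listed.
Count: 28.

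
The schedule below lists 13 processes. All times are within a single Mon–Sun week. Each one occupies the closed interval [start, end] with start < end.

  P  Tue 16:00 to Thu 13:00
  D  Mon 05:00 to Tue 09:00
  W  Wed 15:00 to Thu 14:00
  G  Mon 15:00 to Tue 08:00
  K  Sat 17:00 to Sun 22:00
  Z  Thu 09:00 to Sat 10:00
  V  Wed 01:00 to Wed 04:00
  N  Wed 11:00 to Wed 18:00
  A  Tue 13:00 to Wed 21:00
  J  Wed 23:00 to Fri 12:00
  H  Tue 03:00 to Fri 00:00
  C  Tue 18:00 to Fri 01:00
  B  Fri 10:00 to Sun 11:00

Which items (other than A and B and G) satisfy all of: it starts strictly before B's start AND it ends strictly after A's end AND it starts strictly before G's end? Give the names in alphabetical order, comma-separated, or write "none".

Conditions: its start is strictly before B's start (X.start < Fri 10:00) AND its end is strictly after A's end (X.end > Wed 21:00) AND its start is strictly before G's end (X.start < Tue 08:00).
C: start Tue 18:00 < Fri 10:00? ✓; end Fri 01:00 > Wed 21:00? ✓; start Tue 18:00 < Tue 08:00? ✗ → no.
D: start Mon 05:00 < Fri 10:00? ✓; end Tue 09:00 > Wed 21:00? ✗; start Mon 05:00 < Tue 08:00? ✓ → no.
H: start Tue 03:00 < Fri 10:00? ✓; end Fri 00:00 > Wed 21:00? ✓; start Tue 03:00 < Tue 08:00? ✓ → yes.
J: start Wed 23:00 < Fri 10:00? ✓; end Fri 12:00 > Wed 21:00? ✓; start Wed 23:00 < Tue 08:00? ✗ → no.
K: start Sat 17:00 < Fri 10:00? ✗; end Sun 22:00 > Wed 21:00? ✓; start Sat 17:00 < Tue 08:00? ✗ → no.
N: start Wed 11:00 < Fri 10:00? ✓; end Wed 18:00 > Wed 21:00? ✗; start Wed 11:00 < Tue 08:00? ✗ → no.
P: start Tue 16:00 < Fri 10:00? ✓; end Thu 13:00 > Wed 21:00? ✓; start Tue 16:00 < Tue 08:00? ✗ → no.
V: start Wed 01:00 < Fri 10:00? ✓; end Wed 04:00 > Wed 21:00? ✗; start Wed 01:00 < Tue 08:00? ✗ → no.
W: start Wed 15:00 < Fri 10:00? ✓; end Thu 14:00 > Wed 21:00? ✓; start Wed 15:00 < Tue 08:00? ✗ → no.
Z: start Thu 09:00 < Fri 10:00? ✓; end Sat 10:00 > Wed 21:00? ✓; start Thu 09:00 < Tue 08:00? ✗ → no.
Result: H.

H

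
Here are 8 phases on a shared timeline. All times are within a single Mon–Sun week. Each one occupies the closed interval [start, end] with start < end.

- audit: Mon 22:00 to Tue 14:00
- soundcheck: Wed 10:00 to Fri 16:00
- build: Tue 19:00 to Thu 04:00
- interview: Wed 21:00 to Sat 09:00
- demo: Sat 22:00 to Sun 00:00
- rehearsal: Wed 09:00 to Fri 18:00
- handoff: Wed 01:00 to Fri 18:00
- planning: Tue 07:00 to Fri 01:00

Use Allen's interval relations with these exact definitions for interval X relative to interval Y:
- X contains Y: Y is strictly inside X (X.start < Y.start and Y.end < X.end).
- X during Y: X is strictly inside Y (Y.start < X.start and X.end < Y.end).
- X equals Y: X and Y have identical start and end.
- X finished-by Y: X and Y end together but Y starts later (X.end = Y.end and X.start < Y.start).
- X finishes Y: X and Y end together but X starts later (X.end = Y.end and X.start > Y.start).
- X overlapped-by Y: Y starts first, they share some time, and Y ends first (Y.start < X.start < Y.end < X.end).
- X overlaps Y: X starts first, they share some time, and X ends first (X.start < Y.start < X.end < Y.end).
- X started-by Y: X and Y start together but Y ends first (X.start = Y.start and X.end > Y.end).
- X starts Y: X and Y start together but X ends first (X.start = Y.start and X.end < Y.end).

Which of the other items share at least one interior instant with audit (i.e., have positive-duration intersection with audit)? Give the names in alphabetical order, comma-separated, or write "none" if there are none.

planning

Target audit = [Mon 22:00, Tue 14:00].
build [Tue 19:00, Thu 04:00] → after → no.
demo [Sat 22:00, Sun 00:00] → after → no.
handoff [Wed 01:00, Fri 18:00] → after → no.
interview [Wed 21:00, Sat 09:00] → after → no.
planning [Tue 07:00, Fri 01:00] → overlapped-by → yes.
rehearsal [Wed 09:00, Fri 18:00] → after → no.
soundcheck [Wed 10:00, Fri 16:00] → after → no.
Result: planning.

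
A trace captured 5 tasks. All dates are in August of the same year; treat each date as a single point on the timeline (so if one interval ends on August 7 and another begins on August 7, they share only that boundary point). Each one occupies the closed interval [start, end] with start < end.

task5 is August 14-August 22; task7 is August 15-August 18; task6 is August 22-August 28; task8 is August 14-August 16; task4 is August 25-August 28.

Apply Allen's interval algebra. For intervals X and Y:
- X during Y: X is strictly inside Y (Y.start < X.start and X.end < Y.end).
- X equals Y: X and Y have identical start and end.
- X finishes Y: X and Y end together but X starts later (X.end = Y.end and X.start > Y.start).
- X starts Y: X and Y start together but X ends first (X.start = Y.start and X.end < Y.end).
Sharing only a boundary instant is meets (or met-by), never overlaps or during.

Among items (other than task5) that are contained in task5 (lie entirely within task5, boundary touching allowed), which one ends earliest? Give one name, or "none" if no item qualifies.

task8

Target task5 = [August 14, August 22].
task4 [August 25, August 28] → after → excluded.
task6 [August 22, August 28] → met-by → excluded.
task7 [August 15, August 18] → during → candidate.
task8 [August 14, August 16] → starts → candidate.
Among candidates, earliest end is August 16 → task8.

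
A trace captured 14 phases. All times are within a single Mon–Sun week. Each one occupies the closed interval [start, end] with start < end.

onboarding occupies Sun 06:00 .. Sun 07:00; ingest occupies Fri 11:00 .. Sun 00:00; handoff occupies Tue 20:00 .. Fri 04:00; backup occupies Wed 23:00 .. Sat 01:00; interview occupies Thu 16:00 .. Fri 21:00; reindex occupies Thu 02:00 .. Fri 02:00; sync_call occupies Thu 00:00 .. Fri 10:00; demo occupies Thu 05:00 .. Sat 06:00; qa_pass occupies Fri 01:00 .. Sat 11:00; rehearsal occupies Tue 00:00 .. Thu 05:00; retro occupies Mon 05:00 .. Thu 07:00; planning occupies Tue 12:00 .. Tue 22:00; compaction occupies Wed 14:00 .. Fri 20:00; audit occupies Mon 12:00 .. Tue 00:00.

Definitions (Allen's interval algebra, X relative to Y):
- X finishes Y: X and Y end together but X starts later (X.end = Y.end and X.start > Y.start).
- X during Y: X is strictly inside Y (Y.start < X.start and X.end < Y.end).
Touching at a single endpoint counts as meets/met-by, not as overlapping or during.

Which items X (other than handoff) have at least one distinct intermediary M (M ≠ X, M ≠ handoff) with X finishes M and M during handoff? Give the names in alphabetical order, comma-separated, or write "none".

Target handoff = [Tue 20:00, Fri 04:00].
Intermediaries M with M during handoff: reindex.
Via reindex — items with X finishes reindex: none.
Union: none.

none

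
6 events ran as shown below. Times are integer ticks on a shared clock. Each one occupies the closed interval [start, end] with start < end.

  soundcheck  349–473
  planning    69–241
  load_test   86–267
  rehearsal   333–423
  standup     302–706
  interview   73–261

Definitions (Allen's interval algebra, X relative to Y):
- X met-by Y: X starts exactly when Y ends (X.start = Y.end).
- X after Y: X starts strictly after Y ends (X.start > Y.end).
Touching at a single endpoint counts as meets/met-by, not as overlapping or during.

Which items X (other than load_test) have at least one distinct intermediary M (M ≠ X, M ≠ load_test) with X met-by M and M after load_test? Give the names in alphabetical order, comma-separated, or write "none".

Target load_test = [86, 267].
Intermediaries M with M after load_test: rehearsal, soundcheck, standup.
Via rehearsal — items with X met-by rehearsal: none.
Via soundcheck — items with X met-by soundcheck: none.
Via standup — items with X met-by standup: none.
Union: none.

none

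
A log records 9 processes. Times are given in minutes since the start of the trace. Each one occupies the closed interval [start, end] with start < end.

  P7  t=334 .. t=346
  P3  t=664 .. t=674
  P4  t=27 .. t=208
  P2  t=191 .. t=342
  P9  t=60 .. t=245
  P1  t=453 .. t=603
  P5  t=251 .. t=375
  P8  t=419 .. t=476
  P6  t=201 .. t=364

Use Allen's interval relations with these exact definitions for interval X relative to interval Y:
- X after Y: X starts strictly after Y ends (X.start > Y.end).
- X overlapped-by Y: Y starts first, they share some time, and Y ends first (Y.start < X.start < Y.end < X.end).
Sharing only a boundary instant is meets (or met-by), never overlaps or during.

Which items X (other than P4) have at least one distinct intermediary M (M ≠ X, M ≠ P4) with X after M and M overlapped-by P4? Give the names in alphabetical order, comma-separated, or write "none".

P1, P3, P5, P7, P8

Target P4 = [t=27, t=208].
Intermediaries M with M overlapped-by P4: P2, P6, P9.
Via P2 — items with X after P2: P1, P3, P8.
Via P6 — items with X after P6: P1, P3, P8.
Via P9 — items with X after P9: P1, P3, P5, P7, P8.
Union: P1, P3, P5, P7, P8.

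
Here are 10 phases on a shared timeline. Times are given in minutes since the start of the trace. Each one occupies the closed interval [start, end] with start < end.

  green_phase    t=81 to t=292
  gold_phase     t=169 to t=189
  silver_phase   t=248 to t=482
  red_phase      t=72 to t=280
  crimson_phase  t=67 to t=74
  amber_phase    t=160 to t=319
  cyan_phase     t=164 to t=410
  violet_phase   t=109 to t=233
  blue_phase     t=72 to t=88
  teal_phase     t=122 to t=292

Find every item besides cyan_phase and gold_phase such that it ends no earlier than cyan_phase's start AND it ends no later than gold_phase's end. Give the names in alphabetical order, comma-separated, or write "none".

Conditions: its end is no earlier than cyan_phase's start (X.end >= t=164) AND its end is no later than gold_phase's end (X.end <= t=189).
amber_phase: end t=319 >= t=164? ✓; end t=319 <= t=189? ✗ → no.
blue_phase: end t=88 >= t=164? ✗; end t=88 <= t=189? ✓ → no.
crimson_phase: end t=74 >= t=164? ✗; end t=74 <= t=189? ✓ → no.
green_phase: end t=292 >= t=164? ✓; end t=292 <= t=189? ✗ → no.
red_phase: end t=280 >= t=164? ✓; end t=280 <= t=189? ✗ → no.
silver_phase: end t=482 >= t=164? ✓; end t=482 <= t=189? ✗ → no.
teal_phase: end t=292 >= t=164? ✓; end t=292 <= t=189? ✗ → no.
violet_phase: end t=233 >= t=164? ✓; end t=233 <= t=189? ✗ → no.
Result: none.

none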